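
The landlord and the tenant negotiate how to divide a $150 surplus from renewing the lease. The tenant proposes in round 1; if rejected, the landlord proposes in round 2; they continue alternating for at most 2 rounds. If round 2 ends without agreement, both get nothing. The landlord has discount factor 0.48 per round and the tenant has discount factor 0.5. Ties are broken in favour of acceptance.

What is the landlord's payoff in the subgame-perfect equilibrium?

By backward induction:
Round 2 (the landlord proposes): the tenant will accept anything ≥ 0, so the landlord offers 0 and keeps 150.
Round 1 (the tenant proposes): the landlord can get 150 next round, worth 0.48 × 150 = 72 now; the tenant offers that and keeps 78.

72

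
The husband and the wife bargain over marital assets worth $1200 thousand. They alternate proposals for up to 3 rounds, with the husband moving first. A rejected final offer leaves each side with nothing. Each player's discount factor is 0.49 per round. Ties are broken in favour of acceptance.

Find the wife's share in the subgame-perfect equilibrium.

Solve by backward induction from round 3.
Round 3 (the husband proposes): rejection yields 0 for the wife; the husband offers 0 and keeps 1200.
Round 2 (the wife proposes): the husband can get 1200 next round, worth 0.49 × 1200 = 588 now; the wife offers that and keeps 612.
Round 1 (the husband proposes): the wife can get 612 next round, worth 0.49 × 612 = 299.88 now; the husband offers that and keeps 900.12.

299.88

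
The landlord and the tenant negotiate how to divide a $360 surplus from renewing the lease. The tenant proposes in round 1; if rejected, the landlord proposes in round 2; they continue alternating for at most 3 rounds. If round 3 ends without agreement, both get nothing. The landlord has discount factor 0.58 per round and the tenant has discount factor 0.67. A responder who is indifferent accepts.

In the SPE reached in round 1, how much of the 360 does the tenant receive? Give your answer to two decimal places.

Round 3 (the tenant proposes): the landlord will accept anything ≥ 0, so the tenant offers 0 and keeps 360.
Round 2 (the landlord proposes): the tenant can get 360 next round, worth 0.67 × 360 = 241.2 now. The landlord offers 241.2 and keeps 360 − 241.2 = 118.8.
Round 1 (the tenant proposes): the landlord can get 118.8 next round, worth 0.58 × 118.8 = 68.904 now. The tenant offers 68.904 and keeps 360 − 68.904 = 291.096.

291.10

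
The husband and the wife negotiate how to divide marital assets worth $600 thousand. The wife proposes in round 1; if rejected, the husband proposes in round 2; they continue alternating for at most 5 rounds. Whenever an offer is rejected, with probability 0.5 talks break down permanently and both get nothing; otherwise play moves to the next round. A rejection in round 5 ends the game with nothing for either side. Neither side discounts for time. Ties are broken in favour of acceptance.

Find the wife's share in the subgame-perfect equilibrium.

Round 5 (the wife proposes): the husband will accept anything ≥ 0, so the wife offers 0 and keeps 600.
Round 4 (the husband proposes): rejecting gives the wife an expected 0.5 × 600 = 300; the husband offers that and keeps 300.
Round 3 (the wife proposes): rejecting gives the husband an expected 0.5 × 300 = 150; the wife offers that and keeps 450.
Round 2 (the husband proposes): rejecting gives the wife an expected 0.5 × 450 = 225. The husband offers 225 and keeps 600 − 225 = 375.
Round 1 (the wife proposes): rejecting gives the husband an expected 0.5 × 375 = 187.5. The wife offers 187.5 and keeps 600 − 187.5 = 412.5.

412.5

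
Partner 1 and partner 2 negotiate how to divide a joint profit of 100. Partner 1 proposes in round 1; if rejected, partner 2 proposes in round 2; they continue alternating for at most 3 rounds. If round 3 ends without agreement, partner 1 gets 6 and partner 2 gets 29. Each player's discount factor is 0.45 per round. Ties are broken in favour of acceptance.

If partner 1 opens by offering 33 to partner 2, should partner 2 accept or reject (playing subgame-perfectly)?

Work out partner 2's continuation value if the offer is rejected.
Round 3 (partner 1 proposes): partner 2 gets 29 if talks fail, so partner 1 offers 29 and keeps 71.
Round 2 (partner 2 proposes): partner 1 can get 71 next round, worth 0.45 × 71 = 31.95 now, so partner 2 offers 31.95, keeping 68.05.
So by rejecting in round 1, partner 2 gets 68.05 next round, worth 0.45 × 68.05 = 30.6225 now.
Offer 33 ≥ 30.6225, so partner 2 accepts.

Accept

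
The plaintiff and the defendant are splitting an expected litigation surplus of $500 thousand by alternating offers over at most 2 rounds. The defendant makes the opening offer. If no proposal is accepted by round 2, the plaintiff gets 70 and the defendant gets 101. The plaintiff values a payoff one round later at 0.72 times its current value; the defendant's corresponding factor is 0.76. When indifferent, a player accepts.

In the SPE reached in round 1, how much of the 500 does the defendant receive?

212.72

Work backward from the last round.
Round 2 (the plaintiff proposes): the defendant gets 101 if talks fail, so the plaintiff offers 101 and keeps 399.
Round 1 (the defendant proposes): the plaintiff can get 399 next round, worth 0.72 × 399 = 287.28 now. The defendant offers 287.28 and keeps 500 − 287.28 = 212.72.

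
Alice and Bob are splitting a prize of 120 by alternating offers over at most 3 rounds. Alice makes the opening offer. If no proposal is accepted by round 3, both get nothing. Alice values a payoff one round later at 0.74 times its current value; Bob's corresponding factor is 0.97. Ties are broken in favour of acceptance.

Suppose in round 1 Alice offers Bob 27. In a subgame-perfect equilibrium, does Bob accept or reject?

Round 3 (Alice proposes): Bob will accept anything ≥ 0, so Alice offers 0 and keeps 120.
Round 2 (Bob proposes): Alice can get 120 next round, worth 0.74 × 120 = 88.8 now. Bob offers 88.8 and keeps 120 − 88.8 = 31.2.
So by rejecting in round 1, Bob gets 31.2 next round, worth 0.97 × 31.2 = 30.264 now.
Offer 27 < 30.264, so Bob rejects.

Reject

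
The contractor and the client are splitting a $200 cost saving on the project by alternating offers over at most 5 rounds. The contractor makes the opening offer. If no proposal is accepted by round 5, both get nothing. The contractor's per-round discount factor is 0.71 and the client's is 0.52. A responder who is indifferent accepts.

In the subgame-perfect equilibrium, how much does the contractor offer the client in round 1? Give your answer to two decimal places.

Solve by backward induction from round 5.
Round 5 (the contractor proposes): rejection yields 0 for the client; the contractor offers 0 and keeps 200.
Round 4 (the client proposes): the contractor can get 200 next round, worth 0.71 × 200 = 142 now; the client offers that and keeps 58.
Round 3 (the contractor proposes): the client can get 58 next round, worth 0.52 × 58 = 30.16 now; the contractor offers that and keeps 169.84.
Round 2 (the client proposes): the contractor can get 169.84 next round, worth 0.71 × 169.84 = 120.5864 now; the client offers that and keeps 79.4136.
Round 1 (the contractor proposes): the client can get 79.4136 next round, worth 0.52 × 79.4136 = 41.295072 now; the contractor offers that and keeps 158.704928.

41.30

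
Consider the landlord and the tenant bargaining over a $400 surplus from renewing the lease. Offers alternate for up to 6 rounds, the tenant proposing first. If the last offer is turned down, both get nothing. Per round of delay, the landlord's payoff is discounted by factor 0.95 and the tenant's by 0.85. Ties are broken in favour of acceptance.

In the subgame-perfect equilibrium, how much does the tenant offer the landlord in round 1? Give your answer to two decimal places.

Round 6 (the landlord proposes): rejection yields 0 for the tenant; the landlord offers 0 and keeps 400.
Round 5 (the tenant proposes): the landlord can get 400 next round, worth 0.95 × 400 = 380 now, so the tenant offers 380, keeping 20.
Round 4 (the landlord proposes): the tenant can get 20 next round, worth 0.85 × 20 = 17 now, so the landlord offers 17, keeping 383.
Round 3 (the tenant proposes): the landlord can get 383 next round, worth 0.95 × 383 = 363.85 now; the tenant offers that and keeps 36.15.
Round 2 (the landlord proposes): the tenant can get 36.15 next round, worth 0.85 × 36.15 = 30.7275 now, so the landlord offers 30.7275, keeping 369.2725.
Round 1 (the tenant proposes): the landlord can get 369.2725 next round, worth 0.95 × 369.2725 = 350.808875 now. The tenant offers 350.808875 and keeps 400 − 350.808875 = 49.191125.

350.81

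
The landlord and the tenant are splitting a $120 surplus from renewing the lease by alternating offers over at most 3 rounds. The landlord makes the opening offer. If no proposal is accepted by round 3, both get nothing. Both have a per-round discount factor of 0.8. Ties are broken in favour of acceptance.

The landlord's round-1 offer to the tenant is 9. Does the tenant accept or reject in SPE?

Work out the tenant's continuation value if the offer is rejected.
Round 3 (the landlord proposes): the tenant will accept anything ≥ 0, so the landlord offers 0 and keeps 120.
Round 2 (the tenant proposes): the landlord can get 120 next round, worth 0.8 × 120 = 96 now; the tenant offers that and keeps 24.
So by rejecting in round 1, the tenant gets 24 next round, worth 0.8 × 24 = 19.2 now.
Offer 9 < 19.2, so the tenant rejects.

Reject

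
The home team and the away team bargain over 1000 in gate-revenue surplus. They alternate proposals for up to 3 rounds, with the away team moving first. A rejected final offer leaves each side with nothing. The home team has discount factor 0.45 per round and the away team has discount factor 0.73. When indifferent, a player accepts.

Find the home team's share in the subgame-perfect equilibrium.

121.5

Round 3 (the away team proposes): the home team will accept anything ≥ 0, so the away team offers 0 and keeps 1000.
Round 2 (the home team proposes): the away team can get 1000 next round, worth 0.73 × 1000 = 730 now; the home team offers that and keeps 270.
Round 1 (the away team proposes): the home team can get 270 next round, worth 0.45 × 270 = 121.5 now. The away team offers 121.5 and keeps 1000 − 121.5 = 878.5.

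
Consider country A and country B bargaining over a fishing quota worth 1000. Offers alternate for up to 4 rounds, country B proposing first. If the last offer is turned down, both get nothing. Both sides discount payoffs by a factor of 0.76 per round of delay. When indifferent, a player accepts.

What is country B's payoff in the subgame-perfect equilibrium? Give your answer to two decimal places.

Round 4 (country A proposes): country B will accept anything ≥ 0, so country A offers 0 and keeps 1000.
Round 3 (country B proposes): country A can get 1000 next round, worth 0.76 × 1000 = 760 now, so country B offers 760, keeping 240.
Round 2 (country A proposes): country B can get 240 next round, worth 0.76 × 240 = 182.4 now. Country A offers 182.4 and keeps 1000 − 182.4 = 817.6.
Round 1 (country B proposes): country A can get 817.6 next round, worth 0.76 × 817.6 = 621.376 now, so country B offers 621.376, keeping 378.624.

378.62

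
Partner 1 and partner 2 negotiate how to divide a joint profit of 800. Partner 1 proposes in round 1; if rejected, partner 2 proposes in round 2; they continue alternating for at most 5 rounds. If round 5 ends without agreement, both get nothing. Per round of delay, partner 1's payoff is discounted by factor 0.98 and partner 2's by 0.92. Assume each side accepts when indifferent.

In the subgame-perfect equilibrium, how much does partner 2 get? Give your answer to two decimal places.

Round 5 (partner 1 proposes): rejection yields 0 for partner 2; partner 1 offers 0 and keeps 800.
Round 4 (partner 2 proposes): partner 1 can get 800 next round, worth 0.98 × 800 = 784 now; partner 2 offers that and keeps 16.
Round 3 (partner 1 proposes): partner 2 can get 16 next round, worth 0.92 × 16 = 14.72 now; partner 1 offers that and keeps 785.28.
Round 2 (partner 2 proposes): partner 1 can get 785.28 next round, worth 0.98 × 785.28 = 769.5744 now; partner 2 offers that and keeps 30.4256.
Round 1 (partner 1 proposes): partner 2 can get 30.4256 next round, worth 0.92 × 30.4256 = 27.991552 now; partner 1 offers that and keeps 772.008448.

27.99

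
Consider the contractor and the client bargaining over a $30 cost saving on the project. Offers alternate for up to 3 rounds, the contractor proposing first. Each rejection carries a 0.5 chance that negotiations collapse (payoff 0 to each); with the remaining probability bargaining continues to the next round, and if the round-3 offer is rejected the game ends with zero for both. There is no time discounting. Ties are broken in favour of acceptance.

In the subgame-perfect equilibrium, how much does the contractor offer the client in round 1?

7.5

By backward induction:
Round 3 (the contractor proposes): rejection yields 0 for the client; the contractor offers 0 and keeps 30.
Round 2 (the client proposes): rejecting gives the contractor an expected 0.5 × 30 = 15. The client offers 15 and keeps 30 − 15 = 15.
Round 1 (the contractor proposes): rejecting gives the client an expected 0.5 × 15 = 7.5, so the contractor offers 7.5, keeping 22.5.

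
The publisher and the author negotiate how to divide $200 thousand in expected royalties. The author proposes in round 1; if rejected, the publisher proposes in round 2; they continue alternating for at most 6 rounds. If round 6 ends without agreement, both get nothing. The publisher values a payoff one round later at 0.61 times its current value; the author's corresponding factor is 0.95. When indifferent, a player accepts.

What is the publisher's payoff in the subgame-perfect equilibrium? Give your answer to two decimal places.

50.61

Round 6 (the publisher proposes): rejection yields 0 for the author; the publisher offers 0 and keeps 200.
Round 5 (the author proposes): the publisher can get 200 next round, worth 0.61 × 200 = 122 now; the author offers that and keeps 78.
Round 4 (the publisher proposes): the author can get 78 next round, worth 0.95 × 78 = 74.1 now, so the publisher offers 74.1, keeping 125.9.
Round 3 (the author proposes): the publisher can get 125.9 next round, worth 0.61 × 125.9 = 76.799 now, so the author offers 76.799, keeping 123.201.
Round 2 (the publisher proposes): the author can get 123.201 next round, worth 0.95 × 123.201 = 117.04095 now, so the publisher offers 117.04095, keeping 82.95905.
Round 1 (the author proposes): the publisher can get 82.95905 next round, worth 0.61 × 82.95905 = 50.6050205 now, so the author offers 50.6050205, keeping 149.3949795.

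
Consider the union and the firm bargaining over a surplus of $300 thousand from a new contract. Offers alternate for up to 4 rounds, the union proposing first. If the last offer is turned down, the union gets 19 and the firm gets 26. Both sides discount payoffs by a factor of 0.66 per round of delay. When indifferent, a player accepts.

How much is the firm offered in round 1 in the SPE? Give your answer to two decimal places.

148.11

Round 4 (the firm proposes): the union gets 19 if talks fail, so the firm offers 19 and keeps 281.
Round 3 (the union proposes): the firm can get 281 next round, worth 0.66 × 281 = 185.46 now; the union offers that and keeps 114.54.
Round 2 (the firm proposes): the union can get 114.54 next round, worth 0.66 × 114.54 = 75.5964 now; the firm offers that and keeps 224.4036.
Round 1 (the union proposes): the firm can get 224.4036 next round, worth 0.66 × 224.4036 = 148.106376 now. The union offers 148.106376 and keeps 300 − 148.106376 = 151.893624.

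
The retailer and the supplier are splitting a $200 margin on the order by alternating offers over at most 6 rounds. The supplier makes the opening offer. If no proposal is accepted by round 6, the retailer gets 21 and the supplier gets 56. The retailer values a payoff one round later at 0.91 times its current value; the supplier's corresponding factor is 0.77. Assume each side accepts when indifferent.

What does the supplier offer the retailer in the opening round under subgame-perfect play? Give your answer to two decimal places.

135.53

By backward induction:
Round 6 (the retailer proposes): the supplier gets 56 if talks fail, so the retailer offers 56 and keeps 144.
Round 5 (the supplier proposes): the retailer can get 144 next round, worth 0.91 × 144 = 131.04 now. The supplier offers 131.04 and keeps 200 − 131.04 = 68.96.
Round 4 (the retailer proposes): the supplier can get 68.96 next round, worth 0.77 × 68.96 = 53.0992 now, so the retailer offers 53.0992, keeping 146.9008.
Round 3 (the supplier proposes): the retailer can get 146.9008 next round, worth 0.91 × 146.9008 = 133.679728 now. The supplier offers 133.679728 and keeps 200 − 133.679728 = 66.320272.
Round 2 (the retailer proposes): the supplier can get 66.320272 next round, worth 0.77 × 66.320272 = 51.06660944 now; the retailer offers that and keeps 148.93339056.
Round 1 (the supplier proposes): the retailer can get 148.93339056 next round, worth 0.91 × 148.93339056 = 135.5293854096 now. The supplier offers 135.5293854096 and keeps 200 − 135.5293854096 = 64.4706145904.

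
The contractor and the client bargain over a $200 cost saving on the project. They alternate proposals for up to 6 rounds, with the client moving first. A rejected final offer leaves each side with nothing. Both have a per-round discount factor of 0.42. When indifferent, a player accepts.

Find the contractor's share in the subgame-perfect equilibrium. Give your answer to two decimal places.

59.93

Round 6 (the contractor proposes): the client will accept anything ≥ 0, so the contractor offers 0 and keeps 200.
Round 5 (the client proposes): the contractor can get 200 next round, worth 0.42 × 200 = 84 now, so the client offers 84, keeping 116.
Round 4 (the contractor proposes): the client can get 116 next round, worth 0.42 × 116 = 48.72 now, so the contractor offers 48.72, keeping 151.28.
Round 3 (the client proposes): the contractor can get 151.28 next round, worth 0.42 × 151.28 = 63.5376 now, so the client offers 63.5376, keeping 136.4624.
Round 2 (the contractor proposes): the client can get 136.4624 next round, worth 0.42 × 136.4624 = 57.314208 now. The contractor offers 57.314208 and keeps 200 − 57.314208 = 142.685792.
Round 1 (the client proposes): the contractor can get 142.685792 next round, worth 0.42 × 142.685792 = 59.92803264 now. The client offers 59.92803264 and keeps 200 − 59.92803264 = 140.07196736.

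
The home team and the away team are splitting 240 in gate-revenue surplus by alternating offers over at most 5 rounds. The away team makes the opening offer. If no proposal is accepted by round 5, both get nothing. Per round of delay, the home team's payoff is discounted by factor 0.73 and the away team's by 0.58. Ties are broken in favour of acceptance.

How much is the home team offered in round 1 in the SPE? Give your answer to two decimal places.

Round 5 (the away team proposes): rejection yields 0 for the home team; the away team offers 0 and keeps 240.
Round 4 (the home team proposes): the away team can get 240 next round, worth 0.58 × 240 = 139.2 now; the home team offers that and keeps 100.8.
Round 3 (the away team proposes): the home team can get 100.8 next round, worth 0.73 × 100.8 = 73.584 now; the away team offers that and keeps 166.416.
Round 2 (the home team proposes): the away team can get 166.416 next round, worth 0.58 × 166.416 = 96.52128 now. The home team offers 96.52128 and keeps 240 − 96.52128 = 143.47872.
Round 1 (the away team proposes): the home team can get 143.47872 next round, worth 0.73 × 143.47872 = 104.7394656 now; the away team offers that and keeps 135.2605344.

104.74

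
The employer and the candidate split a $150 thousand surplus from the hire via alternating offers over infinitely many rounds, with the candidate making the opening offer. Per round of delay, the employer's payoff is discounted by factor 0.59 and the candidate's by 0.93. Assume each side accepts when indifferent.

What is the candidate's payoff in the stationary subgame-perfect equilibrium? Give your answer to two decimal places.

136.27

In a stationary SPE each proposer offers the other exactly their discounted continuation value.
If the candidate keeps x when proposing and the employer keeps y when proposing, then x = 150 − 0.59y and y = 150 − 0.93x.
Solving: x = 150(1 − 0.59) / (1 − 0.93·0.59) = 61.5 / 0.4513 ≈ 136.2730.
The employer gets 150 − 136.2730 ≈ 13.7270.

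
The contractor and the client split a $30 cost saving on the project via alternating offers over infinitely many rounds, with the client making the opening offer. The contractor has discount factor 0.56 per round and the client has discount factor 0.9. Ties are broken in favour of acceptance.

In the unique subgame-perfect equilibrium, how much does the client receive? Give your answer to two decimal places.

In a stationary SPE each proposer offers the other exactly their discounted continuation value.
If the client keeps x when proposing and the contractor keeps y when proposing, then x = 30 − 0.56y and y = 30 − 0.9x.
Solving: x = 30(1 − 0.56) / (1 − 0.9·0.56) = 13.2 / 0.496 ≈ 26.6129.
The contractor gets 30 − 26.6129 ≈ 3.3871.

26.61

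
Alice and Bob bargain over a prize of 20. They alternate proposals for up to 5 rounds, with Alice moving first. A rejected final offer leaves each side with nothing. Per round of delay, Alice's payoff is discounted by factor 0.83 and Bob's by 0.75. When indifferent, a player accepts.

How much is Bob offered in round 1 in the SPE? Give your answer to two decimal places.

Round 5 (Alice proposes): Bob will accept anything ≥ 0, so Alice offers 0 and keeps 20.
Round 4 (Bob proposes): Alice can get 20 next round, worth 0.83 × 20 = 16.6 now; Bob offers that and keeps 3.4.
Round 3 (Alice proposes): Bob can get 3.4 next round, worth 0.75 × 3.4 = 2.55 now, so Alice offers 2.55, keeping 17.45.
Round 2 (Bob proposes): Alice can get 17.45 next round, worth 0.83 × 17.45 = 14.4835 now; Bob offers that and keeps 5.5165.
Round 1 (Alice proposes): Bob can get 5.5165 next round, worth 0.75 × 5.5165 = 4.137375 now. Alice offers 4.137375 and keeps 20 − 4.137375 = 15.862625.

4.14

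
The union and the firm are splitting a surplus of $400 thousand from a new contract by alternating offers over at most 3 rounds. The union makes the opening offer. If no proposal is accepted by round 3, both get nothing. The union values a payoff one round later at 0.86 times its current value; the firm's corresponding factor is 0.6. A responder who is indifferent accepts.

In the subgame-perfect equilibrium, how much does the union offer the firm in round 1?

33.6

Work backward from the last round.
Round 3 (the union proposes): rejection yields 0 for the firm; the union offers 0 and keeps 400.
Round 2 (the firm proposes): the union can get 400 next round, worth 0.86 × 400 = 344 now; the firm offers that and keeps 56.
Round 1 (the union proposes): the firm can get 56 next round, worth 0.6 × 56 = 33.6 now, so the union offers 33.6, keeping 366.4.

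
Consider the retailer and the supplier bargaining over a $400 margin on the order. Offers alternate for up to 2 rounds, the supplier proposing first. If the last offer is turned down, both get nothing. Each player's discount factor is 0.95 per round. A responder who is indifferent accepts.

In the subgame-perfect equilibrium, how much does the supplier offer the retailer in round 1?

380

Round 2 (the retailer proposes): the supplier will accept anything ≥ 0, so the retailer offers 0 and keeps 400.
Round 1 (the supplier proposes): the retailer can get 400 next round, worth 0.95 × 400 = 380 now; the supplier offers that and keeps 20.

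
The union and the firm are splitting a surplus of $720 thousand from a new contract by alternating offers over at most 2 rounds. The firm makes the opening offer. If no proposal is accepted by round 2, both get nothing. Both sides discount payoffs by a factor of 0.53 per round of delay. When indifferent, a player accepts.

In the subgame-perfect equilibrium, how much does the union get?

Round 2 (the union proposes): the firm will accept anything ≥ 0, so the union offers 0 and keeps 720.
Round 1 (the firm proposes): the union can get 720 next round, worth 0.53 × 720 = 381.6 now; the firm offers that and keeps 338.4.

381.6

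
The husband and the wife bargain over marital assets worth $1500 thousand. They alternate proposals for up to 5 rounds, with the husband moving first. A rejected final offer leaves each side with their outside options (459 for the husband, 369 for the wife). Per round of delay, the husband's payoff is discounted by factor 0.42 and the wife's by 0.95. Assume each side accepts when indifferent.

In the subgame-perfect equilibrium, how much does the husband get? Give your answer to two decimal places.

Round 5 (the husband proposes): the wife gets 369 if talks fail, so the husband offers 369 and keeps 1131.
Round 4 (the wife proposes): the husband can get 1131 next round, worth 0.42 × 1131 = 475.02 now. The wife offers 475.02 and keeps 1500 − 475.02 = 1024.98.
Round 3 (the husband proposes): the wife can get 1024.98 next round, worth 0.95 × 1024.98 = 973.731 now; the husband offers that and keeps 526.269.
Round 2 (the wife proposes): the husband can get 526.269 next round, worth 0.42 × 526.269 = 221.03298 now. The wife offers 221.03298 and keeps 1500 − 221.03298 = 1278.96702.
Round 1 (the husband proposes): the wife can get 1278.96702 next round, worth 0.95 × 1278.96702 = 1215.018669 now; the husband offers that and keeps 284.981331.

284.98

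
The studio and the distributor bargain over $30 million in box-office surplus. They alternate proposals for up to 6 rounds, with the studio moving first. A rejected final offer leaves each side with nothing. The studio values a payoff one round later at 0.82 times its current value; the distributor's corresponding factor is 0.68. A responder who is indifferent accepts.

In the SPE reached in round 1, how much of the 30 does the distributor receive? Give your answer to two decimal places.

12.06

Work backward from the last round.
Round 6 (the distributor proposes): rejection yields 0 for the studio; the distributor offers 0 and keeps 30.
Round 5 (the studio proposes): the distributor can get 30 next round, worth 0.68 × 30 = 20.4 now, so the studio offers 20.4, keeping 9.6.
Round 4 (the distributor proposes): the studio can get 9.6 next round, worth 0.82 × 9.6 = 7.872 now, so the distributor offers 7.872, keeping 22.128.
Round 3 (the studio proposes): the distributor can get 22.128 next round, worth 0.68 × 22.128 = 15.04704 now. The studio offers 15.04704 and keeps 30 − 15.04704 = 14.95296.
Round 2 (the distributor proposes): the studio can get 14.95296 next round, worth 0.82 × 14.95296 = 12.2614272 now; the distributor offers that and keeps 17.7385728.
Round 1 (the studio proposes): the distributor can get 17.7385728 next round, worth 0.68 × 17.7385728 = 12.062229504 now; the studio offers that and keeps 17.937770496.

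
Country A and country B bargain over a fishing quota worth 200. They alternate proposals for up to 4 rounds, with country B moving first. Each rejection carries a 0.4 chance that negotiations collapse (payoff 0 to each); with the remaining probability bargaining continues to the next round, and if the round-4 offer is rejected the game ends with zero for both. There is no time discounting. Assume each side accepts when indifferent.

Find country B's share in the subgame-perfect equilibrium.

By backward induction:
Round 4 (country A proposes): country B will accept anything ≥ 0, so country A offers 0 and keeps 200.
Round 3 (country B proposes): rejecting gives country A an expected 0.6 × 200 = 120. Country B offers 120 and keeps 200 − 120 = 80.
Round 2 (country A proposes): rejecting gives country B an expected 0.6 × 80 = 48. Country A offers 48 and keeps 200 − 48 = 152.
Round 1 (country B proposes): rejecting gives country A an expected 0.6 × 152 = 91.2. Country B offers 91.2 and keeps 200 − 91.2 = 108.8.

108.8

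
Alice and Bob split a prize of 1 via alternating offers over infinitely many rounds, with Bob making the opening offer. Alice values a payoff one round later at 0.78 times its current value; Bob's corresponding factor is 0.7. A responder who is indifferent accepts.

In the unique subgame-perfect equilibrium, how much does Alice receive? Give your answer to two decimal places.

0.52

In a stationary SPE each proposer offers the other exactly their discounted continuation value.
If Bob keeps x when proposing and Alice keeps y when proposing, then x = 1 − 0.78y and y = 1 − 0.7x.
Solving: x = 1(1 − 0.78) / (1 − 0.7·0.78) = 0.22 / 0.454 ≈ 0.4846.
Alice gets 1 − 0.4846 ≈ 0.5154.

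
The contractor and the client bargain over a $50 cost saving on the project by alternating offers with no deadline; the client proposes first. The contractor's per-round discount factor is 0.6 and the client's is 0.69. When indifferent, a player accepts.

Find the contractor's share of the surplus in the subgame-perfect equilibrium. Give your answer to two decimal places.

When the client proposes, the contractor accepts any offer worth at least 0.6 times what the contractor would get by proposing next round; and vice versa.
This gives x = 50 − 0.6y and y = 50 − 0.69x, where x and y are each side's share when it proposes.
Hence (1 − 0.6·0.69)x = 50(1 − 0.6), i.e. 0.586·x = 20.
x ≈ 34.1297; the contractor's share is 50 − x ≈ 15.8703.

15.87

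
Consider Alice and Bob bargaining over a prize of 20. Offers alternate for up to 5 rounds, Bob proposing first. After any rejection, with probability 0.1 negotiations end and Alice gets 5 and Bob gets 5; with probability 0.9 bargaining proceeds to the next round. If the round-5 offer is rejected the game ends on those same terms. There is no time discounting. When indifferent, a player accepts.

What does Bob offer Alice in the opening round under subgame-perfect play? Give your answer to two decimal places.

By backward induction:
Round 5 (Bob proposes): Alice gets 5 if talks fail, so Bob offers 5 and keeps 15.
Round 4 (Alice proposes): rejecting gives Bob an expected 0.9 × 15 + 0.1 × 5 = 14. Alice offers 14 and keeps 20 − 14 = 6.
Round 3 (Bob proposes): rejecting gives Alice an expected 0.9 × 6 + 0.1 × 5 = 5.9, so Bob offers 5.9, keeping 14.1.
Round 2 (Alice proposes): rejecting gives Bob an expected 0.9 × 14.1 + 0.1 × 5 = 13.19, so Alice offers 13.19, keeping 6.81.
Round 1 (Bob proposes): rejecting gives Alice an expected 0.9 × 6.81 + 0.1 × 5 = 6.629. Bob offers 6.629 and keeps 20 − 6.629 = 13.371.

6.63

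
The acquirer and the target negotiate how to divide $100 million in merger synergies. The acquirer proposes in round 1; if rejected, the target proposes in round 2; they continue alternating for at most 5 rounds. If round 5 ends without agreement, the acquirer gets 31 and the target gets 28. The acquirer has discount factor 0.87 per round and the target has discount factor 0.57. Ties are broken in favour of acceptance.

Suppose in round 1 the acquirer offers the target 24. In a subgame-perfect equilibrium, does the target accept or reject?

Work out the target's continuation value if the offer is rejected.
Round 5 (the acquirer proposes): the target gets 28 if talks fail, so the acquirer offers 28 and keeps 72.
Round 4 (the target proposes): the acquirer can get 72 next round, worth 0.87 × 72 = 62.64 now. The target offers 62.64 and keeps 100 − 62.64 = 37.36.
Round 3 (the acquirer proposes): the target can get 37.36 next round, worth 0.57 × 37.36 = 21.2952 now, so the acquirer offers 21.2952, keeping 78.7048.
Round 2 (the target proposes): the acquirer can get 78.7048 next round, worth 0.87 × 78.7048 = 68.473176 now; the target offers that and keeps 31.526824.
So by rejecting in round 1, the target gets 31.526824 next round, worth 0.57 × 31.526824 = 17.97028968 now.
Offer 24 ≥ 17.97028968, so the target accepts.

Accept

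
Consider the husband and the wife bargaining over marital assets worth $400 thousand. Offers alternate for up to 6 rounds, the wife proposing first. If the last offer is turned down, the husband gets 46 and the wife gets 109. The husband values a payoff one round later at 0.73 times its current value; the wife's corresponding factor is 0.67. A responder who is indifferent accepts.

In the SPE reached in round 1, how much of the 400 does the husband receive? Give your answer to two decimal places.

Round 6 (the husband proposes): the wife gets 109 if talks fail, so the husband offers 109 and keeps 291.
Round 5 (the wife proposes): the husband can get 291 next round, worth 0.73 × 291 = 212.43 now. The wife offers 212.43 and keeps 400 − 212.43 = 187.57.
Round 4 (the husband proposes): the wife can get 187.57 next round, worth 0.67 × 187.57 = 125.6719 now, so the husband offers 125.6719, keeping 274.3281.
Round 3 (the wife proposes): the husband can get 274.3281 next round, worth 0.73 × 274.3281 = 200.259513 now, so the wife offers 200.259513, keeping 199.740487.
Round 2 (the husband proposes): the wife can get 199.740487 next round, worth 0.67 × 199.740487 = 133.82612629 now; the husband offers that and keeps 266.17387371.
Round 1 (the wife proposes): the husband can get 266.17387371 next round, worth 0.73 × 266.17387371 = 194.3069278083 now. The wife offers 194.3069278083 and keeps 400 − 194.3069278083 = 205.6930721917.

194.31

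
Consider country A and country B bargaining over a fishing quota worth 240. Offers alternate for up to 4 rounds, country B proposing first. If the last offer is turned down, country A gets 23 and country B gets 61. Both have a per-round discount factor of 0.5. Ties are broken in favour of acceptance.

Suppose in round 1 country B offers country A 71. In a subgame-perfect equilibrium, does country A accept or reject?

Reject

Round 4 (country A proposes): country B gets 61 if talks fail, so country A offers 61 and keeps 179.
Round 3 (country B proposes): country A can get 179 next round, worth 0.5 × 179 = 89.5 now. Country B offers 89.5 and keeps 240 − 89.5 = 150.5.
Round 2 (country A proposes): country B can get 150.5 next round, worth 0.5 × 150.5 = 75.25 now; country A offers that and keeps 164.75.
So by rejecting in round 1, country A gets 164.75 next round, worth 0.5 × 164.75 = 82.375 now.
Offer 71 < 82.375, so country A rejects.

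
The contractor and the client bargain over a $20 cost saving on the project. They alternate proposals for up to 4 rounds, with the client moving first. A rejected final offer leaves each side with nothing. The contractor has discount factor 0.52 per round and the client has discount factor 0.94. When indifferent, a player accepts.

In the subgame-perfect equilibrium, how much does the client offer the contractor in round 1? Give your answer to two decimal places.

By backward induction:
Round 4 (the contractor proposes): rejection yields 0 for the client; the contractor offers 0 and keeps 20.
Round 3 (the client proposes): the contractor can get 20 next round, worth 0.52 × 20 = 10.4 now; the client offers that and keeps 9.6.
Round 2 (the contractor proposes): the client can get 9.6 next round, worth 0.94 × 9.6 = 9.024 now; the contractor offers that and keeps 10.976.
Round 1 (the client proposes): the contractor can get 10.976 next round, worth 0.52 × 10.976 = 5.70752 now; the client offers that and keeps 14.29248.

5.71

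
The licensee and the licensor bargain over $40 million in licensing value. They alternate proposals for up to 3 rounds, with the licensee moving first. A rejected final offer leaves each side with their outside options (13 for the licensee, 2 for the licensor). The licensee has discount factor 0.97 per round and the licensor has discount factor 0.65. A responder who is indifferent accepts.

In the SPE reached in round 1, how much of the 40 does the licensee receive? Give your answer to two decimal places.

Round 3 (the licensee proposes): the licensor gets 2 if talks fail, so the licensee offers 2 and keeps 38.
Round 2 (the licensor proposes): the licensee can get 38 next round, worth 0.97 × 38 = 36.86 now. The licensor offers 36.86 and keeps 40 − 36.86 = 3.14.
Round 1 (the licensee proposes): the licensor can get 3.14 next round, worth 0.65 × 3.14 = 2.041 now, so the licensee offers 2.041, keeping 37.959.

37.96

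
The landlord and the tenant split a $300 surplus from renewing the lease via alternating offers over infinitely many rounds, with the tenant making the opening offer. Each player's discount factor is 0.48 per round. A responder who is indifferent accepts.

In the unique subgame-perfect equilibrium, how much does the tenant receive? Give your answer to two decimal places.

202.70

Let x be the tenant's share when the tenant proposes and y be the landlord's share when the landlord proposes.
The landlord accepts iff offered ≥ 0.48·y, so x = 300 − 0.48y. Symmetrically y = 300 − 0.48x.
Substituting: x = 300 − 0.48(300 − 0.48x), giving x(1 − 0.48·0.48) = 300(1 − 0.48).
So x = 300 × 0.52 / 0.7696 ≈ 202.7027, and the landlord receives 300 − x ≈ 97.2973.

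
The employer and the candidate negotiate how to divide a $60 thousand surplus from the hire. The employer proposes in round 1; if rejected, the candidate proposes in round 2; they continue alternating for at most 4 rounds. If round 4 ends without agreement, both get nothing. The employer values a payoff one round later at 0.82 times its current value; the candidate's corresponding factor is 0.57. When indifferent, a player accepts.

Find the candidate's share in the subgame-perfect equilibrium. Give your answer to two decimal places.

22.14

Solve by backward induction from round 4.
Round 4 (the candidate proposes): the employer will accept anything ≥ 0, so the candidate offers 0 and keeps 60.
Round 3 (the employer proposes): the candidate can get 60 next round, worth 0.57 × 60 = 34.2 now; the employer offers that and keeps 25.8.
Round 2 (the candidate proposes): the employer can get 25.8 next round, worth 0.82 × 25.8 = 21.156 now. The candidate offers 21.156 and keeps 60 − 21.156 = 38.844.
Round 1 (the employer proposes): the candidate can get 38.844 next round, worth 0.57 × 38.844 = 22.14108 now; the employer offers that and keeps 37.85892.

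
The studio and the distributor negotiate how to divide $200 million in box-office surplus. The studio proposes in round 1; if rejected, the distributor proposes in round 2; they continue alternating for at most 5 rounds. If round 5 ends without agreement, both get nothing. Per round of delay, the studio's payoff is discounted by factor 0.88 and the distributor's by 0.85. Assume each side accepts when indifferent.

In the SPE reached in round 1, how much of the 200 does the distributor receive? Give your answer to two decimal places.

Round 5 (the studio proposes): rejection yields 0 for the distributor; the studio offers 0 and keeps 200.
Round 4 (the distributor proposes): the studio can get 200 next round, worth 0.88 × 200 = 176 now, so the distributor offers 176, keeping 24.
Round 3 (the studio proposes): the distributor can get 24 next round, worth 0.85 × 24 = 20.4 now; the studio offers that and keeps 179.6.
Round 2 (the distributor proposes): the studio can get 179.6 next round, worth 0.88 × 179.6 = 158.048 now. The distributor offers 158.048 and keeps 200 − 158.048 = 41.952.
Round 1 (the studio proposes): the distributor can get 41.952 next round, worth 0.85 × 41.952 = 35.6592 now; the studio offers that and keeps 164.3408.

35.66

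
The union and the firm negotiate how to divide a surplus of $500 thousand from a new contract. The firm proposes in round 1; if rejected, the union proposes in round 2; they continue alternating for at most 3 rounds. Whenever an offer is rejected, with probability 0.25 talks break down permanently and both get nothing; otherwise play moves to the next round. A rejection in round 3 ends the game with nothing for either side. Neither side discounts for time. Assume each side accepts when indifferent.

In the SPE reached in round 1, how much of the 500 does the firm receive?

Round 3 (the firm proposes): rejection yields 0 for the union; the firm offers 0 and keeps 500.
Round 2 (the union proposes): rejecting gives the firm an expected 0.75 × 500 = 375, so the union offers 375, keeping 125.
Round 1 (the firm proposes): rejecting gives the union an expected 0.75 × 125 = 93.75, so the firm offers 93.75, keeping 406.25.

406.25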